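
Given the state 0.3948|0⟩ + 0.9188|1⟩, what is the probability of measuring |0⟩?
0.1559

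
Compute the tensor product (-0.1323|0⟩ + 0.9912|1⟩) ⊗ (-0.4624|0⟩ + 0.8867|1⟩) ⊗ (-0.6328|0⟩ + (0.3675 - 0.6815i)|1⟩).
-0.03871|000⟩ + (0.02248 - 0.04169i)|001⟩ + 0.07423|010⟩ + (-0.04311 + 0.07995i)|011⟩ + 0.29|100⟩ + (-0.1684 + 0.3124i)|101⟩ - 0.5562|110⟩ + (0.323 - 0.599i)|111⟩

amp(|b₁b₂…⟩) = product of the factor amplitudes for bits b₁, b₂, …; only kets whose every factor amplitude is nonzero survive.
|000⟩: (-0.1323)(-0.4624)(-0.6328) = -0.03871
|001⟩: (-0.1323)(-0.4624)(0.3675 - 0.6815i) = (0.02248 - 0.04169i)
|010⟩: (-0.1323)(0.8867)(-0.6328) = 0.07423
|011⟩: (-0.1323)(0.8867)(0.3675 - 0.6815i) = (-0.04311 + 0.07995i)
|100⟩: (0.9912)(-0.4624)(-0.6328) = 0.29
|101⟩: (0.9912)(-0.4624)(0.3675 - 0.6815i) = (-0.1684 + 0.3124i)
|110⟩: (0.9912)(0.8867)(-0.6328) = -0.5562
|111⟩: (0.9912)(0.8867)(0.3675 - 0.6815i) = (0.323 - 0.599i)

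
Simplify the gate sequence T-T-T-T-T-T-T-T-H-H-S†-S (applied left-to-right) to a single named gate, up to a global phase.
I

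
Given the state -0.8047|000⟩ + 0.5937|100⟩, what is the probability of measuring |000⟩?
0.6475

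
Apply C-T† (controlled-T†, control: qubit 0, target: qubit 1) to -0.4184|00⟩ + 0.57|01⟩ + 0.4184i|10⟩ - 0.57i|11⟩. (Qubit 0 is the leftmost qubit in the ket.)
-0.4184|00⟩ + 0.57|01⟩ + 0.4184i|10⟩ + (-0.4031 - 0.4031i)|11⟩

C-T† leaves the control-|0⟩ kets |00⟩, |01⟩ unchanged and applies T† to qubit 1 on the control-|1⟩ pair (|10⟩, |11⟩).
T† = [[1, 0], [0, (1/√2 - (1/√2)i)]].
With a = amp(|10⟩) = 0.4184i and b = amp(|11⟩) = -0.57i:
new amp(|10⟩) = (1)·a = 0.4184i
new amp(|11⟩) = (1/√2 - (1/√2)i)·b = (-0.4031 - 0.4031i)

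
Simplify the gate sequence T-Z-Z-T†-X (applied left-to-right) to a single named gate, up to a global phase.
X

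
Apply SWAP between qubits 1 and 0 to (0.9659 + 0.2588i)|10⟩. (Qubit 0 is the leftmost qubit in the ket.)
(0.9659 + 0.2588i)|01⟩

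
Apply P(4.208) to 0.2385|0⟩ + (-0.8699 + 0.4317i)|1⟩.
0.2385|0⟩ + (0.7983 + 0.5529i)|1⟩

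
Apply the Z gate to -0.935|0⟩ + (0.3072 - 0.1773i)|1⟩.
-0.935|0⟩ + (-0.3072 + 0.1773i)|1⟩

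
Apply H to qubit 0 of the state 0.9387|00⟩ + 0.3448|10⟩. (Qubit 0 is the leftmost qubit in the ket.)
0.9076|00⟩ + 0.42|10⟩

H on qubit 0 mixes each pair of kets that differ only in qubit 0: amplitudes (a, b) of (|…0…⟩, |…1…⟩) become ((a + b)/√2, (a − b)/√2). Kets absent from the input have amplitude 0.
(|00⟩, |10⟩): (a, b) = (0.9387, 0.3448) → (0.9076, 0.42)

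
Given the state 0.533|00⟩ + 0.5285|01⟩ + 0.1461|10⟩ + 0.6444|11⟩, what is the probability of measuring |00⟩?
0.2841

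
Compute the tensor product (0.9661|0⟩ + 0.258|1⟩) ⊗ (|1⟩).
0.9661|01⟩ + 0.258|11⟩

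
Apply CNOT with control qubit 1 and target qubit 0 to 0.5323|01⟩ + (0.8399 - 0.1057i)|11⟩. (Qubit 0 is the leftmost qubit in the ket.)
(0.8399 - 0.1057i)|01⟩ + 0.5323|11⟩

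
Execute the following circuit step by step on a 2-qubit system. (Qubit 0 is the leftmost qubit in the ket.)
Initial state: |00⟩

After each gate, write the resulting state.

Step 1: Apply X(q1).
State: |01⟩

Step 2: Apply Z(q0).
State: |01⟩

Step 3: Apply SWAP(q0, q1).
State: |10⟩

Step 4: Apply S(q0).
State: i|10⟩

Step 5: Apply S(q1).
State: i|10⟩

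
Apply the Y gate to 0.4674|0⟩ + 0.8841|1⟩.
-0.8841i|0⟩ + 0.4674i|1⟩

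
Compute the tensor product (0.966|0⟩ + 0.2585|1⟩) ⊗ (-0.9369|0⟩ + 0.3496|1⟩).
-0.905|00⟩ + 0.3377|01⟩ - 0.2422|10⟩ + 0.09037|11⟩

amp(|b₁b₂…⟩) = product of the factor amplitudes for bits b₁, b₂, …; only kets whose every factor amplitude is nonzero survive.
|00⟩: (0.966)(-0.9369) = -0.905
|01⟩: (0.966)(0.3496) = 0.3377
|10⟩: (0.2585)(-0.9369) = -0.2422
|11⟩: (0.2585)(0.3496) = 0.09037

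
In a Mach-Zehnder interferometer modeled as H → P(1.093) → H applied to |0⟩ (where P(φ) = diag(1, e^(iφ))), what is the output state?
(0.7299 + 0.444i)|0⟩ + (0.2701 - 0.444i)|1⟩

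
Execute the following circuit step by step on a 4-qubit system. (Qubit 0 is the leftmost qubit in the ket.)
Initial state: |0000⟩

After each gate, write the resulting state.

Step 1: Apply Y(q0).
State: i|1000⟩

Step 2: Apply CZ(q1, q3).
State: i|1000⟩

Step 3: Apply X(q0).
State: i|0000⟩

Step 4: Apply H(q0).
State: (1/√2)i|0000⟩ + (1/√2)i|1000⟩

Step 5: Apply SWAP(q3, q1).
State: (1/√2)i|0000⟩ + (1/√2)i|1000⟩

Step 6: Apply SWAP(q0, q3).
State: (1/√2)i|0000⟩ + (1/√2)i|0001⟩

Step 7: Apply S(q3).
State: (1/√2)i|0000⟩ - 1/√2|0001⟩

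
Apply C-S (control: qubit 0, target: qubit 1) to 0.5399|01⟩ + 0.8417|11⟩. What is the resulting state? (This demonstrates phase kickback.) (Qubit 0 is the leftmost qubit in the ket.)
0.5399|01⟩ + 0.8417i|11⟩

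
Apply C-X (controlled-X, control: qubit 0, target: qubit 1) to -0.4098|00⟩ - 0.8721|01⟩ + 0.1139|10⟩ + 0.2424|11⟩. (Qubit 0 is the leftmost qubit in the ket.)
-0.4098|00⟩ - 0.8721|01⟩ + 0.2424|10⟩ + 0.1139|11⟩

C-X leaves the control-|0⟩ kets |00⟩, |01⟩ unchanged and applies X to qubit 1 on the control-|1⟩ pair (|10⟩, |11⟩).
X = [[0, 1], [1, 0]].
With a = amp(|10⟩) = 0.1139 and b = amp(|11⟩) = 0.2424:
new amp(|10⟩) = (1)·b = 0.2424
new amp(|11⟩) = (1)·a = 0.1139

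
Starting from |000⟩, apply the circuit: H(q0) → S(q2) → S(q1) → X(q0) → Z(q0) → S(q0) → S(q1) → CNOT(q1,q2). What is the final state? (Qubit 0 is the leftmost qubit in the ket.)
1/√2|000⟩ - (1/√2)i|100⟩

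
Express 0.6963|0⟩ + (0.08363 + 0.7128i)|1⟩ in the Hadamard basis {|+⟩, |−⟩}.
(0.5515 + 0.504i)|+⟩ + (0.4332 - 0.504i)|−⟩

With |ψ⟩ = α|0⟩ + β|1⟩, the Hadamard-basis coefficients are ⟨+|ψ⟩ = (α + β)/√2 and ⟨−|ψ⟩ = (α − β)/√2.
Here α = 0.6963, β = (0.08363 + 0.7128i): (α + β)/√2 = (0.5515 + 0.504i), (α − β)/√2 = (0.4332 - 0.504i).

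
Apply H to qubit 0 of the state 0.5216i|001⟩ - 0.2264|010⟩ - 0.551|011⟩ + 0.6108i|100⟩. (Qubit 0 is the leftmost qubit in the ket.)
0.4319i|000⟩ + 0.3688i|001⟩ - 0.1601|010⟩ - 0.3896|011⟩ - 0.4319i|100⟩ + 0.3688i|101⟩ - 0.1601|110⟩ - 0.3896|111⟩

H on qubit 0 mixes each pair of kets that differ only in qubit 0: amplitudes (a, b) of (|…0…⟩, |…1…⟩) become ((a + b)/√2, (a − b)/√2). Kets absent from the input have amplitude 0.
(|000⟩, |100⟩): (a, b) = (0, 0.6108i) → (0.4319i, -0.4319i)
(|001⟩, |101⟩): (a, b) = (0.5216i, 0) → (0.3688i, 0.3688i)
(|010⟩, |110⟩): (a, b) = (-0.2264, 0) → (-0.1601, -0.1601)
(|011⟩, |111⟩): (a, b) = (-0.551, 0) → (-0.3896, -0.3896)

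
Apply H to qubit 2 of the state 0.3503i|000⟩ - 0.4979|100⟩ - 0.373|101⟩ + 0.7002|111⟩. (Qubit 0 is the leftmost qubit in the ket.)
0.2477i|000⟩ + 0.2477i|001⟩ - 0.6158|100⟩ - 0.08832|101⟩ + 0.4951|110⟩ - 0.4951|111⟩

H on qubit 2 mixes each pair of kets that differ only in qubit 2: amplitudes (a, b) of (|…0…⟩, |…1…⟩) become ((a + b)/√2, (a − b)/√2). Kets absent from the input have amplitude 0.
(|000⟩, |001⟩): (a, b) = (0.3503i, 0) → (0.2477i, 0.2477i)
(|100⟩, |101⟩): (a, b) = (-0.4979, -0.373) → (-0.6158, -0.08832)
(|110⟩, |111⟩): (a, b) = (0, 0.7002) → (0.4951, -0.4951)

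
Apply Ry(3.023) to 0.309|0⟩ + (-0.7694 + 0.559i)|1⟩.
(0.7864 - 0.558i)|0⟩ + (0.2629 + 0.03313i)|1⟩

Ry(3.023) = [[cos(θ/2), −sin(θ/2)], [sin(θ/2), cos(θ/2)]]; θ = 3.023, cos(θ/2) ≈ 0.0592616, sin(θ/2) ≈ 0.998242.
With a = amp(|0⟩) = 0.309 and b = amp(|1⟩) = (-0.7694 + 0.559i):
new amp(|0⟩) = (0.0592616)·a + (-0.998242)·b = (0.7864 - 0.558i)
new amp(|1⟩) = (0.998242)·a + (0.0592616)·b = (0.2629 + 0.03313i)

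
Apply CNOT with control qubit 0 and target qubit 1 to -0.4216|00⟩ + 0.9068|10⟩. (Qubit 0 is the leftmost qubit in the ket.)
-0.4216|00⟩ + 0.9068|11⟩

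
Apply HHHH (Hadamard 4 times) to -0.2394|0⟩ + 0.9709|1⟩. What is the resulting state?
-0.2394|0⟩ + 0.9709|1⟩

H² = I, so an even number of Hadamards cancels: H^4 = I and the state is unchanged.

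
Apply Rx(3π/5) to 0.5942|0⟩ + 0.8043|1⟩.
(0.3493 - 0.6507i)|0⟩ + (0.4728 - 0.4807i)|1⟩

Rx(3π/5) = [[cos(θ/2), −i·sin(θ/2)], [−i·sin(θ/2), cos(θ/2)]]; θ = 3π/5, cos(θ/2) ≈ 0.587785, sin(θ/2) ≈ 0.809017.
With a = amp(|0⟩) = 0.5942 and b = amp(|1⟩) = 0.8043:
new amp(|0⟩) = (0.587785)·a + (-0.809017i)·b = (0.3493 - 0.6507i)
new amp(|1⟩) = (-0.809017i)·a + (0.587785)·b = (0.4728 - 0.4807i)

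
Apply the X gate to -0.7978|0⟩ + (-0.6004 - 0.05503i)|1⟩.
(-0.6004 - 0.05503i)|0⟩ - 0.7978|1⟩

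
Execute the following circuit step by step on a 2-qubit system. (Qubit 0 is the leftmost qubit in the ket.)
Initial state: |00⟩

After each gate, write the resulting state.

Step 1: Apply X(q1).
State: |01⟩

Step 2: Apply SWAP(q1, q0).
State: |10⟩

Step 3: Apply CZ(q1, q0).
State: |10⟩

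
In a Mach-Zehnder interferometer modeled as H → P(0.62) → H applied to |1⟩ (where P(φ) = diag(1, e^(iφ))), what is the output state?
(0.09306 - 0.2905i)|0⟩ + (0.9069 + 0.2905i)|1⟩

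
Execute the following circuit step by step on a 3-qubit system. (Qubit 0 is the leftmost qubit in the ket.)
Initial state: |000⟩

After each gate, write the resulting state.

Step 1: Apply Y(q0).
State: i|100⟩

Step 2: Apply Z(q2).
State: i|100⟩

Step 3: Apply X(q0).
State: i|000⟩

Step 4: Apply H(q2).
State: (1/√2)i|000⟩ + (1/√2)i|001⟩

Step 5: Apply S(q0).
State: (1/√2)i|000⟩ + (1/√2)i|001⟩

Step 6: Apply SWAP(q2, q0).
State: (1/√2)i|000⟩ + (1/√2)i|100⟩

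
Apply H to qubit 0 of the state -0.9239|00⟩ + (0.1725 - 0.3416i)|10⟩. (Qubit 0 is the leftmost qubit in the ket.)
(-0.5313 - 0.2415i)|00⟩ + (-0.7753 + 0.2415i)|10⟩

H on qubit 0 mixes each pair of kets that differ only in qubit 0: amplitudes (a, b) of (|…0…⟩, |…1…⟩) become ((a + b)/√2, (a − b)/√2). Kets absent from the input have amplitude 0.
(|00⟩, |10⟩): (a, b) = (-0.9239, (0.1725 - 0.3416i)) → ((-0.5313 - 0.2415i), (-0.7753 + 0.2415i))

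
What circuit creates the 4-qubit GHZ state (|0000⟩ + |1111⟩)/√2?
H(q0) → CNOT(q0,q1) → CNOT(q0,q2) → CNOT(q0,q3)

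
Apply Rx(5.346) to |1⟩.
-0.4516i|0⟩ - 0.8922|1⟩

Rx(5.346) = [[cos(θ/2), −i·sin(θ/2)], [−i·sin(θ/2), cos(θ/2)]]; θ = 5.346, cos(θ/2) ≈ -0.892205, sin(θ/2) ≈ 0.451631.
With a = amp(|0⟩) = 0 and b = amp(|1⟩) = 1:
new amp(|0⟩) = (-0.892205)·a + (-0.451631i)·b = -0.4516i
new amp(|1⟩) = (-0.451631i)·a + (-0.892205)·b = -0.8922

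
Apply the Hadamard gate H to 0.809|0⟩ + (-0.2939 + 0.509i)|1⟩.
(0.3642 + 0.3599i)|0⟩ + (0.7799 - 0.3599i)|1⟩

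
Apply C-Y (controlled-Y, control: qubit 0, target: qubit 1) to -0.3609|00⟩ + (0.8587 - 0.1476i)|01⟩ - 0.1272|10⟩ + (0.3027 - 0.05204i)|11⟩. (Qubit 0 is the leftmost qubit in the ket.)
-0.3609|00⟩ + (0.8587 - 0.1476i)|01⟩ + (-0.05204 - 0.3027i)|10⟩ - 0.1272i|11⟩

C-Y leaves the control-|0⟩ kets |00⟩, |01⟩ unchanged and applies Y to qubit 1 on the control-|1⟩ pair (|10⟩, |11⟩).
Y = [[0, -i], [i, 0]].
With a = amp(|10⟩) = -0.1272 and b = amp(|11⟩) = (0.3027 - 0.05204i):
new amp(|10⟩) = (-i)·b = (-0.05204 - 0.3027i)
new amp(|11⟩) = (i)·a = -0.1272i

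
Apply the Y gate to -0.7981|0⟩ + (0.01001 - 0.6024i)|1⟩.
(-0.6024 - 0.01001i)|0⟩ - 0.7981i|1⟩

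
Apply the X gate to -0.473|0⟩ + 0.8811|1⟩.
0.8811|0⟩ - 0.473|1⟩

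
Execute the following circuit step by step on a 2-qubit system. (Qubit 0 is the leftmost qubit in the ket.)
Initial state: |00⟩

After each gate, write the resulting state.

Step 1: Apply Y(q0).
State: i|10⟩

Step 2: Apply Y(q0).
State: |00⟩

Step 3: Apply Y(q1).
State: i|01⟩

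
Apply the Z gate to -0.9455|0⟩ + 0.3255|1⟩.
-0.9455|0⟩ - 0.3255|1⟩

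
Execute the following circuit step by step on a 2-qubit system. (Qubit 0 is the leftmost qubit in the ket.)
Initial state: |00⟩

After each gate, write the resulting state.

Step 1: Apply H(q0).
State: 1/√2|00⟩ + 1/√2|10⟩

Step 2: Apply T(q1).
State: 1/√2|00⟩ + 1/√2|10⟩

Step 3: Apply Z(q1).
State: 1/√2|00⟩ + 1/√2|10⟩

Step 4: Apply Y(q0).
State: -(1/√2)i|00⟩ + (1/√2)i|10⟩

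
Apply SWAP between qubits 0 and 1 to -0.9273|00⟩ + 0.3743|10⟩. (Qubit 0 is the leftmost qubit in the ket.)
-0.9273|00⟩ + 0.3743|01⟩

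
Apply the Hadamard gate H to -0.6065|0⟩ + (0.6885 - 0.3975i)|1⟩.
(0.05798 - 0.2811i)|0⟩ + (-0.9157 + 0.2811i)|1⟩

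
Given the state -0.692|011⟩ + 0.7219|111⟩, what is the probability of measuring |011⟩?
0.4789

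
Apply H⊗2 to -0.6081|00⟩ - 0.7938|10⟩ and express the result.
-0.701|00⟩ - 0.701|01⟩ + 0.09285|10⟩ + 0.09285|11⟩

H⊗2 gives amp(|y⟩) = (1/2) Σ_x (−1)^(x·y) amp(|x⟩), where x·y is the number of positions in which both x and y have a 1.
|00⟩: (-0.6081 - 0.7938)/2 = -0.701
|01⟩: (-0.6081 - 0.7938)/2 = -0.701
|10⟩: (-0.6081 + 0.7938)/2 = 0.09285
|11⟩: (-0.6081 + 0.7938)/2 = 0.09285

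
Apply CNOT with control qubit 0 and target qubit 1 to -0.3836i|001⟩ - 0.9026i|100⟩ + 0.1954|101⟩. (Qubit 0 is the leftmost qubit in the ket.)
-0.3836i|001⟩ - 0.9026i|110⟩ + 0.1954|111⟩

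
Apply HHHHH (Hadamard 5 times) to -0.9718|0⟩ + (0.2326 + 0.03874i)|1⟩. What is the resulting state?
(-0.5227 + 0.02739i)|0⟩ + (-0.8516 - 0.02739i)|1⟩

H² = I, so H^5 = H: a single Hadamard. With (a, b) = (-0.9718, (0.2326 + 0.03874i)), H gives ((a + b)/√2, (a − b)/√2) = ((-0.5227 + 0.02739i), (-0.8516 - 0.02739i)).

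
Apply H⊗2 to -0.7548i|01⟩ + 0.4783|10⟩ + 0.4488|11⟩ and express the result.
(0.4636 - 0.3774i)|00⟩ + (0.01475 + 0.3774i)|01⟩ + (-0.4636 - 0.3774i)|10⟩ + (-0.01475 + 0.3774i)|11⟩

H⊗2 gives amp(|y⟩) = (1/2) Σ_x (−1)^(x·y) amp(|x⟩), where x·y is the number of positions in which both x and y have a 1.
|00⟩: (-0.7548i + 0.4783 + 0.4488)/2 = (0.4636 - 0.3774i)
|01⟩: (0.7548i + 0.4783 - 0.4488)/2 = (0.01475 + 0.3774i)
|10⟩: (-0.7548i - 0.4783 - 0.4488)/2 = (-0.4636 - 0.3774i)
|11⟩: (0.7548i - 0.4783 + 0.4488)/2 = (-0.01475 + 0.3774i)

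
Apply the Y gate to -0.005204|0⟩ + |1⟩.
-i|0⟩ - 0.005204i|1⟩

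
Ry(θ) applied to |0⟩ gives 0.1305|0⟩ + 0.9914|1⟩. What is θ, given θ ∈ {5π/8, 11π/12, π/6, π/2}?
11π/12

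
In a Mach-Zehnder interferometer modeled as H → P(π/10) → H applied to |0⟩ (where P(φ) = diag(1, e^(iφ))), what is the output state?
(0.9755 + 0.1545i)|0⟩ + (0.02447 - 0.1545i)|1⟩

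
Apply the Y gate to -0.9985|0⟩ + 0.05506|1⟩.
-0.05506i|0⟩ - 0.9985i|1⟩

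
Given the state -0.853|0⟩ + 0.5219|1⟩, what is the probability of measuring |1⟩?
0.2724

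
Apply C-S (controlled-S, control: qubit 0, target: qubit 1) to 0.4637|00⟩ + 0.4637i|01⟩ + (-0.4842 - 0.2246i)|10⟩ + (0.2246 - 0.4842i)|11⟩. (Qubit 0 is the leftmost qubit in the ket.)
0.4637|00⟩ + 0.4637i|01⟩ + (-0.4842 - 0.2246i)|10⟩ + (0.4842 + 0.2246i)|11⟩

C-S leaves the control-|0⟩ kets |00⟩, |01⟩ unchanged and applies S to qubit 1 on the control-|1⟩ pair (|10⟩, |11⟩).
S = [[1, 0], [0, i]].
With a = amp(|10⟩) = (-0.4842 - 0.2246i) and b = amp(|11⟩) = (0.2246 - 0.4842i):
new amp(|10⟩) = (1)·a = (-0.4842 - 0.2246i)
new amp(|11⟩) = (i)·b = (0.4842 + 0.2246i)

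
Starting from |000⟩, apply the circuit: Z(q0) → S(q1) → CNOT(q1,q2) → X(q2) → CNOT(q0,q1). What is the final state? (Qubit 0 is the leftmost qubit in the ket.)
|001⟩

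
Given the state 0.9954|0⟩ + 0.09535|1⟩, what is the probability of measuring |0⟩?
0.9908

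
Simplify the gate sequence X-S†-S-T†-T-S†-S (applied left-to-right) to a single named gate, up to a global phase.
X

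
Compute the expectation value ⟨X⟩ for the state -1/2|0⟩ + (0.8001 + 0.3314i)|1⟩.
-0.8001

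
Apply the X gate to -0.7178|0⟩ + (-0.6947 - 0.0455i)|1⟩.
(-0.6947 - 0.0455i)|0⟩ - 0.7178|1⟩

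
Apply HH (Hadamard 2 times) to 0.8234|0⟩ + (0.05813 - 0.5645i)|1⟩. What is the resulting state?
0.8234|0⟩ + (0.05813 - 0.5645i)|1⟩

H² = I, so an even number of Hadamards cancels: H^2 = I and the state is unchanged.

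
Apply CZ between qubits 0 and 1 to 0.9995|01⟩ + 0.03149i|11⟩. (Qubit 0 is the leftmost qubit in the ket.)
0.9995|01⟩ - 0.03149i|11⟩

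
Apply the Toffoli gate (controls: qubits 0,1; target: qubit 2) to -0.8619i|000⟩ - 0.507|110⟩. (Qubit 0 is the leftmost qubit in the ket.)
-0.8619i|000⟩ - 0.507|111⟩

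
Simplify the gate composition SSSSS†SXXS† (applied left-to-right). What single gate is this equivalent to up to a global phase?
S†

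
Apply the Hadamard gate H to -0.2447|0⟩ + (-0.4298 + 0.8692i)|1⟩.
(-0.4769 + 0.6146i)|0⟩ + (0.1309 - 0.6146i)|1⟩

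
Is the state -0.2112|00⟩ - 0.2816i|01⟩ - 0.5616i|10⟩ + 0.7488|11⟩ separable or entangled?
Separable

Writing the state as a|00⟩ + b|01⟩ + c|10⟩ + d|11⟩, it is a product state iff ad − bc = 0.
Here (a, b, c, d) = (-0.2112, -0.2816i, -0.5616i, 0.7488): ad − bc = (-0.2112)(0.7488) − (-0.2816i)(-0.5616i) = 0, so the state is separable.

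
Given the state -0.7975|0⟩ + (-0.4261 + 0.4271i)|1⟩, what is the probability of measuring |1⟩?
0.364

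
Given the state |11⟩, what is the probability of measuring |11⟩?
1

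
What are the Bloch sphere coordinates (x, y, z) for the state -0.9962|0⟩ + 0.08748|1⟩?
(-0.1743, 0, 0.9848)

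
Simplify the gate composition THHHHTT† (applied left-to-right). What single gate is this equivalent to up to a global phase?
T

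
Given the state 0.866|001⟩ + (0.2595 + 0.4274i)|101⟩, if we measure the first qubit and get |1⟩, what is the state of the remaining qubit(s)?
(0.519 + 0.8548i)|01⟩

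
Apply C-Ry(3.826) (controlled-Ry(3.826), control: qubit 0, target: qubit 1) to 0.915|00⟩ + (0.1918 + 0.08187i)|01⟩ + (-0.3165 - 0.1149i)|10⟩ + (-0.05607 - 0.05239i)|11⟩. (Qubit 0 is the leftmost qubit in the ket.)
0.915|00⟩ + (0.1918 + 0.08187i)|01⟩ + (0.159 + 0.08791i)|10⟩ + (-0.2793 - 0.09066i)|11⟩

C-Ry(3.826) leaves the control-|0⟩ kets |00⟩, |01⟩ unchanged and applies Ry(3.826) to qubit 1 on the control-|1⟩ pair (|10⟩, |11⟩).
Ry(3.826) = [[cos(θ/2), −sin(θ/2)], [sin(θ/2), cos(θ/2)]]; θ = 3.826, cos(θ/2) ≈ -0.335564, sin(θ/2) ≈ 0.942017.
With a = amp(|10⟩) = (-0.3165 - 0.1149i) and b = amp(|11⟩) = (-0.05607 - 0.05239i):
new amp(|10⟩) = (-0.335564)·a + (-0.942017)·b = (0.159 + 0.08791i)
new amp(|11⟩) = (0.942017)·a + (-0.335564)·b = (-0.2793 - 0.09066i)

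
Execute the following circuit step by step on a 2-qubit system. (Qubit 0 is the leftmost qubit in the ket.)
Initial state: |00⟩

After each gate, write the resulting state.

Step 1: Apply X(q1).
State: |01⟩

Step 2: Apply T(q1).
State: (1/√2 + (1/√2)i)|01⟩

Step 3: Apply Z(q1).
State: (-1/√2 - (1/√2)i)|01⟩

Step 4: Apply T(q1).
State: -i|01⟩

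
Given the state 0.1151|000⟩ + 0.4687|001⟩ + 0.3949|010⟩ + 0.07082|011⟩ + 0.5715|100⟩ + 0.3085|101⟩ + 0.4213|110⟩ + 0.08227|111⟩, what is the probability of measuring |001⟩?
0.2197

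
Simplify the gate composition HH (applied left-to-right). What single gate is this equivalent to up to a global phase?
I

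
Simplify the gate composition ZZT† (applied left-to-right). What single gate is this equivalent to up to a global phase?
T†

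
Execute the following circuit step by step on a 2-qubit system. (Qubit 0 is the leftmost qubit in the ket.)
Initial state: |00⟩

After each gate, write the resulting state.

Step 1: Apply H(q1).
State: 1/√2|00⟩ + 1/√2|01⟩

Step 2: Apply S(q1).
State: 1/√2|00⟩ + (1/√2)i|01⟩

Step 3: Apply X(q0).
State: 1/√2|10⟩ + (1/√2)i|11⟩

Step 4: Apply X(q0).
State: 1/√2|00⟩ + (1/√2)i|01⟩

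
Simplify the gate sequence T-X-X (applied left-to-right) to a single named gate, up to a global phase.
T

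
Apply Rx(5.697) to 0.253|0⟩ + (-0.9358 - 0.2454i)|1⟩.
(-0.3131 + 0.2704i)|0⟩ + (0.8959 + 0.1618i)|1⟩

Rx(5.697) = [[cos(θ/2), −i·sin(θ/2)], [−i·sin(θ/2), cos(θ/2)]]; θ = 5.697, cos(θ/2) ≈ -0.957355, sin(θ/2) ≈ 0.288914.
With a = amp(|0⟩) = 0.253 and b = amp(|1⟩) = (-0.9358 - 0.2454i):
new amp(|0⟩) = (-0.957355)·a + (-0.288914i)·b = (-0.3131 + 0.2704i)
new amp(|1⟩) = (-0.288914i)·a + (-0.957355)·b = (0.8959 + 0.1618i)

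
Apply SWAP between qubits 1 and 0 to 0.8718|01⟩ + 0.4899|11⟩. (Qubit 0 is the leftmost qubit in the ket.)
0.8718|10⟩ + 0.4899|11⟩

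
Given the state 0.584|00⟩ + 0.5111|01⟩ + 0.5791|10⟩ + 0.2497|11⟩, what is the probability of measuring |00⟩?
0.3411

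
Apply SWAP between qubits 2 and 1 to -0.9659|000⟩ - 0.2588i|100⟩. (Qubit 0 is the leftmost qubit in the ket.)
-0.9659|000⟩ - 0.2588i|100⟩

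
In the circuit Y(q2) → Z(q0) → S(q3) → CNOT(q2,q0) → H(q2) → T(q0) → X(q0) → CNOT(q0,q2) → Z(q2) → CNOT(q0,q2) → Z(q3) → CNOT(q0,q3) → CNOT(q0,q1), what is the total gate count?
13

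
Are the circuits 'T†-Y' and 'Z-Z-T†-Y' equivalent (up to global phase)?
Yes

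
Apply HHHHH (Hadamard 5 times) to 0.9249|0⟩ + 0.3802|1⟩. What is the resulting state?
0.9228|0⟩ + 0.3852|1⟩

H² = I, so H^5 = H: a single Hadamard. With (a, b) = (0.9249, 0.3802), H gives ((a + b)/√2, (a − b)/√2) = (0.9228, 0.3852).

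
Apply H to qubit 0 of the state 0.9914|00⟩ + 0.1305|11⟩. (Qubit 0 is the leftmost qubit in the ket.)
0.701|00⟩ + 0.09228|01⟩ + 0.701|10⟩ - 0.09228|11⟩

H on qubit 0 mixes each pair of kets that differ only in qubit 0: amplitudes (a, b) of (|…0…⟩, |…1…⟩) become ((a + b)/√2, (a − b)/√2). Kets absent from the input have amplitude 0.
(|00⟩, |10⟩): (a, b) = (0.9914, 0) → (0.701, 0.701)
(|01⟩, |11⟩): (a, b) = (0, 0.1305) → (0.09228, -0.09228)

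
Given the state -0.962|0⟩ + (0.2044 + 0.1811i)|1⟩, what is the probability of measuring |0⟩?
0.9254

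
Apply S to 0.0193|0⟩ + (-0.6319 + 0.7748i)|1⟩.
0.0193|0⟩ + (-0.7748 - 0.6319i)|1⟩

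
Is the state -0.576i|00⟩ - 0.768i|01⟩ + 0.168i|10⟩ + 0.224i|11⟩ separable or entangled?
Separable

Writing the state as a|00⟩ + b|01⟩ + c|10⟩ + d|11⟩, it is a product state iff ad − bc = 0.
Here (a, b, c, d) = (-0.576i, -0.768i, 0.168i, 0.224i): ad − bc = (-0.576i)(0.224i) − (-0.768i)(0.168i) = 0, so the state is separable.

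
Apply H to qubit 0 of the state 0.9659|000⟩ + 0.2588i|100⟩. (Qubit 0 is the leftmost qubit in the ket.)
(0.683 + 0.183i)|000⟩ + (0.683 - 0.183i)|100⟩

H on qubit 0 mixes each pair of kets that differ only in qubit 0: amplitudes (a, b) of (|…0…⟩, |…1…⟩) become ((a + b)/√2, (a − b)/√2). Kets absent from the input have amplitude 0.
(|000⟩, |100⟩): (a, b) = (0.9659, 0.2588i) → ((0.683 + 0.183i), (0.683 - 0.183i))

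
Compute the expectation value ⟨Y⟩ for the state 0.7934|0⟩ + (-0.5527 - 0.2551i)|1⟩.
-0.4048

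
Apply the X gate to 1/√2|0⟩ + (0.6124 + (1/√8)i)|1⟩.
(0.6124 + (1/√8)i)|0⟩ + 1/√2|1⟩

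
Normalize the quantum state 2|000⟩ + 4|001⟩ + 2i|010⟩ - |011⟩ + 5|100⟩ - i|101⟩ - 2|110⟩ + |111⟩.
0.2673|000⟩ + 0.5345|001⟩ + 0.2673i|010⟩ - 0.1336|011⟩ + 0.6682|100⟩ - 0.1336i|101⟩ - 0.2673|110⟩ + 0.1336|111⟩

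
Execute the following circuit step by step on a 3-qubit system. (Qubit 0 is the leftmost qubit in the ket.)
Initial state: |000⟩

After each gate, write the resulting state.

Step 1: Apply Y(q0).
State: i|100⟩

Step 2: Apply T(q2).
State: i|100⟩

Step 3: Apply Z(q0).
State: -i|100⟩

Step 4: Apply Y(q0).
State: -|000⟩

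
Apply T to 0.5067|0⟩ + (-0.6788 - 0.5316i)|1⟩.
0.5067|0⟩ + (-0.1041 - 0.8559i)|1⟩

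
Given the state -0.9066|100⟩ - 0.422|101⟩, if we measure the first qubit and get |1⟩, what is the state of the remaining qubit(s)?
-0.9066|00⟩ - 0.422|01⟩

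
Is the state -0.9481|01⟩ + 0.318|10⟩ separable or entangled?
Entangled

Writing the state as a|00⟩ + b|01⟩ + c|10⟩ + d|11⟩, it is a product state iff ad − bc = 0.
Here (a, b, c, d) = (0, -0.9481, 0.318, 0): ad − bc = (0)(0) − (-0.9481)(0.318) = 0.3015 ≠ 0, so the state is entangled.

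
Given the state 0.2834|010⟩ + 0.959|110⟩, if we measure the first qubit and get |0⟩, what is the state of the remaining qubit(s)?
|10⟩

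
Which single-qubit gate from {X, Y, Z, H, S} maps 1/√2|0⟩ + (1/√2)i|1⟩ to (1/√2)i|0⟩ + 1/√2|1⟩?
X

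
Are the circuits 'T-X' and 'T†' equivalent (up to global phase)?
No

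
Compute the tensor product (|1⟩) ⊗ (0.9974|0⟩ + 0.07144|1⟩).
0.9974|10⟩ + 0.07144|11⟩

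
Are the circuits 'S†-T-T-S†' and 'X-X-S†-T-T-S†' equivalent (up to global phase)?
Yes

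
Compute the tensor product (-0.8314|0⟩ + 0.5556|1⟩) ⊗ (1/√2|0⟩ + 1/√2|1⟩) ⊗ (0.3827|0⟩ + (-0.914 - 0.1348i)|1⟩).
-0.225|000⟩ + (0.5373 + 0.07925i)|001⟩ - 0.225|010⟩ + (0.5373 + 0.07925i)|011⟩ + 0.1504|100⟩ + (-0.3591 - 0.05296i)|101⟩ + 0.1504|110⟩ + (-0.3591 - 0.05296i)|111⟩

amp(|b₁b₂…⟩) = product of the factor amplitudes for bits b₁, b₂, …; only kets whose every factor amplitude is nonzero survive.
|000⟩: (-0.8314)(1/√2)(0.3827) = -0.225
|001⟩: (-0.8314)(1/√2)(-0.914 - 0.1348i) = (0.5373 + 0.07925i)
|010⟩: (-0.8314)(1/√2)(0.3827) = -0.225
|011⟩: (-0.8314)(1/√2)(-0.914 - 0.1348i) = (0.5373 + 0.07925i)
|100⟩: (0.5556)(1/√2)(0.3827) = 0.1504
|101⟩: (0.5556)(1/√2)(-0.914 - 0.1348i) = (-0.3591 - 0.05296i)
|110⟩: (0.5556)(1/√2)(0.3827) = 0.1504
|111⟩: (0.5556)(1/√2)(-0.914 - 0.1348i) = (-0.3591 - 0.05296i)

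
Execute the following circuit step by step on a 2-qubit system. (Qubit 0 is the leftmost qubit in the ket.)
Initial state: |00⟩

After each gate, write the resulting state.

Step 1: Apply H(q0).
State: 1/√2|00⟩ + 1/√2|10⟩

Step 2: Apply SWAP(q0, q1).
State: 1/√2|00⟩ + 1/√2|01⟩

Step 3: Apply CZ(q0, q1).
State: 1/√2|00⟩ + 1/√2|01⟩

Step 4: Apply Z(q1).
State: 1/√2|00⟩ - 1/√2|01⟩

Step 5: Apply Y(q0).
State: (1/√2)i|10⟩ - (1/√2)i|11⟩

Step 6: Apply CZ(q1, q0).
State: (1/√2)i|10⟩ + (1/√2)i|11⟩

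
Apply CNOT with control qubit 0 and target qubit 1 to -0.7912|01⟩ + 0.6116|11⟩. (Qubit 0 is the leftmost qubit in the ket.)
-0.7912|01⟩ + 0.6116|10⟩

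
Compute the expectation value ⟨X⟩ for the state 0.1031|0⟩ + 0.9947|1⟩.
0.2051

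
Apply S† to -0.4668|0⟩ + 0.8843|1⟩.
-0.4668|0⟩ - 0.8843i|1⟩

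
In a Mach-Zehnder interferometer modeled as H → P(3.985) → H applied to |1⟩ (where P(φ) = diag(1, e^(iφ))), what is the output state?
(0.8325 + 0.3735i)|0⟩ + (0.1675 - 0.3735i)|1⟩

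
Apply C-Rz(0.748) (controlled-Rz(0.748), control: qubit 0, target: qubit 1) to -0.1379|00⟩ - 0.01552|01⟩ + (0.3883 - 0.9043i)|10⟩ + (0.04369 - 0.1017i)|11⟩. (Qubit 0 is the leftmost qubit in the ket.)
-0.1379|00⟩ - 0.01552|01⟩ + (0.03108 - 0.9837i)|10⟩ + (0.07783 - 0.07871i)|11⟩

C-Rz(0.748) leaves the control-|0⟩ kets |00⟩, |01⟩ unchanged and applies Rz(0.748) to qubit 1 on the control-|1⟩ pair (|10⟩, |11⟩).
Rz(0.748) = [[e^(−iθ/2), 0], [0, e^(iθ/2)]] with e^(±iθ/2) = cos(θ/2) ± i·sin(θ/2); θ = 0.748, cos(θ/2) ≈ 0.930873, sin(θ/2) ≈ 0.365342.
With a = amp(|10⟩) = (0.3883 - 0.9043i) and b = amp(|11⟩) = (0.04369 - 0.1017i):
new amp(|10⟩) = (0.930873 - 0.365342i)·a = (0.03108 - 0.9837i)
new amp(|11⟩) = (0.930873 + 0.365342i)·b = (0.07783 - 0.07871i)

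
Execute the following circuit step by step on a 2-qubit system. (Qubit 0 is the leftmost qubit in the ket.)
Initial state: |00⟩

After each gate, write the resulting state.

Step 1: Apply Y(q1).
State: i|01⟩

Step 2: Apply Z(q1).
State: -i|01⟩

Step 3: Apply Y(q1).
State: -|00⟩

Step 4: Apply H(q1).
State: -1/√2|00⟩ - 1/√2|01⟩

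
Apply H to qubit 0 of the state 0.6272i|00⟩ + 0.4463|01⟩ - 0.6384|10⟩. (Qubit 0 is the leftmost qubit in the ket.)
(-0.4514 + 0.4435i)|00⟩ + 0.3156|01⟩ + (0.4514 + 0.4435i)|10⟩ + 0.3156|11⟩

H on qubit 0 mixes each pair of kets that differ only in qubit 0: amplitudes (a, b) of (|…0…⟩, |…1…⟩) become ((a + b)/√2, (a − b)/√2). Kets absent from the input have amplitude 0.
(|00⟩, |10⟩): (a, b) = (0.6272i, -0.6384) → ((-0.4514 + 0.4435i), (0.4514 + 0.4435i))
(|01⟩, |11⟩): (a, b) = (0.4463, 0) → (0.3156, 0.3156)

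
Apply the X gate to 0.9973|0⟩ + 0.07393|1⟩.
0.07393|0⟩ + 0.9973|1⟩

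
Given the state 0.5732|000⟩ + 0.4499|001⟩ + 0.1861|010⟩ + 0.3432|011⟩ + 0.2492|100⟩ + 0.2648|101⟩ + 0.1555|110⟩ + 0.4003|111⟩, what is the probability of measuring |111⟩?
0.1602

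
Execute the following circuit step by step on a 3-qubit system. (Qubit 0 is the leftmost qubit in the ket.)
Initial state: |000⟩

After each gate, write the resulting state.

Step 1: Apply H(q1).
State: 1/√2|000⟩ + 1/√2|010⟩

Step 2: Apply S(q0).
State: 1/√2|000⟩ + 1/√2|010⟩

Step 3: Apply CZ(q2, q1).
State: 1/√2|000⟩ + 1/√2|010⟩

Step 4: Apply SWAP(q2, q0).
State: 1/√2|000⟩ + 1/√2|010⟩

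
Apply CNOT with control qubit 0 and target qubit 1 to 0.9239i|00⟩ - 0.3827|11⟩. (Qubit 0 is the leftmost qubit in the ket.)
0.9239i|00⟩ - 0.3827|10⟩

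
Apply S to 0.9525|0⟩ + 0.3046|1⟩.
0.9525|0⟩ + 0.3046i|1⟩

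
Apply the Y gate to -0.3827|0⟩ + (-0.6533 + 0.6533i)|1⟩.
(0.6533 + 0.6533i)|0⟩ - 0.3827i|1⟩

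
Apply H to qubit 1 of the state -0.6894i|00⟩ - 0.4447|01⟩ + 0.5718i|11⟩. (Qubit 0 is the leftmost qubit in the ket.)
(-0.3145 - 0.4875i)|00⟩ + (0.3145 - 0.4875i)|01⟩ + 0.4043i|10⟩ - 0.4043i|11⟩

H on qubit 1 mixes each pair of kets that differ only in qubit 1: amplitudes (a, b) of (|…0…⟩, |…1…⟩) become ((a + b)/√2, (a − b)/√2). Kets absent from the input have amplitude 0.
(|00⟩, |01⟩): (a, b) = (-0.6894i, -0.4447) → ((-0.3145 - 0.4875i), (0.3145 - 0.4875i))
(|10⟩, |11⟩): (a, b) = (0, 0.5718i) → (0.4043i, -0.4043i)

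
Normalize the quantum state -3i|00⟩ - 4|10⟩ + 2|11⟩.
-0.5571i|00⟩ - 0.7428|10⟩ + 0.3714|11⟩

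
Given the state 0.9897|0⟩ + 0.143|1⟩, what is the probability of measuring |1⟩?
0.02045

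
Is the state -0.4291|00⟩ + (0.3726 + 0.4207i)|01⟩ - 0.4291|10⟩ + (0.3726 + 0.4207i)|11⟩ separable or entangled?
Separable

Writing the state as a|00⟩ + b|01⟩ + c|10⟩ + d|11⟩, it is a product state iff ad − bc = 0.
Here (a, b, c, d) = (-0.4291, (0.3726 + 0.4207i), -0.4291, (0.3726 + 0.4207i)): ad − bc = (-0.4291)(0.3726 + 0.4207i) − (0.3726 + 0.4207i)(-0.4291) = 0, so the state is separable.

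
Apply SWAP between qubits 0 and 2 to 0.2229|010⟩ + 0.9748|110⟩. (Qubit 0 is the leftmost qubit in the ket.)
0.2229|010⟩ + 0.9748|011⟩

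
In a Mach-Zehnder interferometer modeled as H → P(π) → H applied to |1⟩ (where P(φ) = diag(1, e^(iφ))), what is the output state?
|0⟩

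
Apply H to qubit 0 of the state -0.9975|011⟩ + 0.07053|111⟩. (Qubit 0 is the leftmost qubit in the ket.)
-0.6555|011⟩ - 0.7552|111⟩

H on qubit 0 mixes each pair of kets that differ only in qubit 0: amplitudes (a, b) of (|…0…⟩, |…1…⟩) become ((a + b)/√2, (a − b)/√2). Kets absent from the input have amplitude 0.
(|011⟩, |111⟩): (a, b) = (-0.9975, 0.07053) → (-0.6555, -0.7552)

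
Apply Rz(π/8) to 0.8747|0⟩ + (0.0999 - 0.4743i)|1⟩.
(0.8579 - 0.1706i)|0⟩ + (0.1905 - 0.4457i)|1⟩

Rz(π/8) = [[e^(−iθ/2), 0], [0, e^(iθ/2)]] with e^(±iθ/2) = cos(θ/2) ± i·sin(θ/2); θ = π/8, cos(θ/2) ≈ 0.980785, sin(θ/2) ≈ 0.19509.
With a = amp(|0⟩) = 0.8747 and b = amp(|1⟩) = (0.0999 - 0.4743i):
new amp(|0⟩) = (0.980785 - 0.19509i)·a = (0.8579 - 0.1706i)
new amp(|1⟩) = (0.980785 + 0.19509i)·b = (0.1905 - 0.4457i)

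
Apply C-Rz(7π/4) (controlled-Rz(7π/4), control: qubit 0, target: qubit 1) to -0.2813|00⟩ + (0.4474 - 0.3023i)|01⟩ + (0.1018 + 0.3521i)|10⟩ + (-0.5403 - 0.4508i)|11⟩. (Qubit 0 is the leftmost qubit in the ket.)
-0.2813|00⟩ + (0.4474 - 0.3023i)|01⟩ + (0.04069 - 0.3643i)|10⟩ + (0.6717 + 0.2097i)|11⟩

C-Rz(7π/4) leaves the control-|0⟩ kets |00⟩, |01⟩ unchanged and applies Rz(7π/4) to qubit 1 on the control-|1⟩ pair (|10⟩, |11⟩).
Rz(7π/4) = [[e^(−iθ/2), 0], [0, e^(iθ/2)]] with e^(±iθ/2) = cos(θ/2) ± i·sin(θ/2); θ = 7π/4, cos(θ/2) ≈ -0.92388, sin(θ/2) ≈ 0.382683.
With a = amp(|10⟩) = (0.1018 + 0.3521i) and b = amp(|11⟩) = (-0.5403 - 0.4508i):
new amp(|10⟩) = (-0.92388 - 0.382683i)·a = (0.04069 - 0.3643i)
new amp(|11⟩) = (-0.92388 + 0.382683i)·b = (0.6717 + 0.2097i)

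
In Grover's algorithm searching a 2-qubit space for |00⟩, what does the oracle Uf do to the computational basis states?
Uf|x⟩ = -|x⟩ if x = 00, else |x⟩ (phase flip on target)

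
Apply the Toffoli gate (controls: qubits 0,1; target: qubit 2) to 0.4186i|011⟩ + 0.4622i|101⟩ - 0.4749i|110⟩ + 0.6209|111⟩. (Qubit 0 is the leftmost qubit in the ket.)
0.4186i|011⟩ + 0.4622i|101⟩ + 0.6209|110⟩ - 0.4749i|111⟩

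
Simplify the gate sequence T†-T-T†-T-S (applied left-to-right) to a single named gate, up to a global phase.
S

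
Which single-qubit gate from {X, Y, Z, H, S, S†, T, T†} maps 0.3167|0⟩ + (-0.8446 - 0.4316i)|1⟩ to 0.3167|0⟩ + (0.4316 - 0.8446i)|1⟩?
S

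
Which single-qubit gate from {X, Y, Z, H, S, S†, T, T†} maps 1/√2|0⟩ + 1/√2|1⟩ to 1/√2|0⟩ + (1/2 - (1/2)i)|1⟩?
T†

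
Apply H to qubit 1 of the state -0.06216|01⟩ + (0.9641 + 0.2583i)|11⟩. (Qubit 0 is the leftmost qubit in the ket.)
-0.04395|00⟩ + 0.04395|01⟩ + (0.6817 + 0.1826i)|10⟩ + (-0.6817 - 0.1826i)|11⟩

H on qubit 1 mixes each pair of kets that differ only in qubit 1: amplitudes (a, b) of (|…0…⟩, |…1…⟩) become ((a + b)/√2, (a − b)/√2). Kets absent from the input have amplitude 0.
(|00⟩, |01⟩): (a, b) = (0, -0.06216) → (-0.04395, 0.04395)
(|10⟩, |11⟩): (a, b) = (0, (0.9641 + 0.2583i)) → ((0.6817 + 0.1826i), (-0.6817 - 0.1826i))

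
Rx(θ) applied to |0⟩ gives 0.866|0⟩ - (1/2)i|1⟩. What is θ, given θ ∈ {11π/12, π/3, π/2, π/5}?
π/3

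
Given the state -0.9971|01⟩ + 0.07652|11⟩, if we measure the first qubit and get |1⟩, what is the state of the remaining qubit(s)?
|1⟩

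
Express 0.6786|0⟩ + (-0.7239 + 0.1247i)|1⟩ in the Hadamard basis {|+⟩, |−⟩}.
(-0.03203 + 0.08818i)|+⟩ + (0.9917 - 0.08818i)|−⟩

With |ψ⟩ = α|0⟩ + β|1⟩, the Hadamard-basis coefficients are ⟨+|ψ⟩ = (α + β)/√2 and ⟨−|ψ⟩ = (α − β)/√2.
Here α = 0.6786, β = (-0.7239 + 0.1247i): (α + β)/√2 = (-0.03203 + 0.08818i), (α − β)/√2 = (0.9917 - 0.08818i).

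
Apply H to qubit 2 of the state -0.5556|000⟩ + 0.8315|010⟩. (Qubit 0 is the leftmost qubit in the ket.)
-0.3929|000⟩ - 0.3929|001⟩ + 0.588|010⟩ + 0.588|011⟩

H on qubit 2 mixes each pair of kets that differ only in qubit 2: amplitudes (a, b) of (|…0…⟩, |…1…⟩) become ((a + b)/√2, (a − b)/√2). Kets absent from the input have amplitude 0.
(|000⟩, |001⟩): (a, b) = (-0.5556, 0) → (-0.3929, -0.3929)
(|010⟩, |011⟩): (a, b) = (0.8315, 0) → (0.588, 0.588)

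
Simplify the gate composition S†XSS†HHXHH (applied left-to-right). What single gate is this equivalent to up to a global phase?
S†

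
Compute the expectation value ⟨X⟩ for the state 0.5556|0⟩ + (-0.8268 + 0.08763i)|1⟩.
-0.9187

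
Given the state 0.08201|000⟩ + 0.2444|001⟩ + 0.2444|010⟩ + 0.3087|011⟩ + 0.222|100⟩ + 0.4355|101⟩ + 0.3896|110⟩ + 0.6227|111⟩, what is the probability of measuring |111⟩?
0.3878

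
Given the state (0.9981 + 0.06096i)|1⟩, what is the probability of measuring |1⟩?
0.9999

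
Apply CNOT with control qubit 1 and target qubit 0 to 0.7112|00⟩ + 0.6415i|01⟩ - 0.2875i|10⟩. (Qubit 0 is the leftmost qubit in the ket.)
0.7112|00⟩ - 0.2875i|10⟩ + 0.6415i|11⟩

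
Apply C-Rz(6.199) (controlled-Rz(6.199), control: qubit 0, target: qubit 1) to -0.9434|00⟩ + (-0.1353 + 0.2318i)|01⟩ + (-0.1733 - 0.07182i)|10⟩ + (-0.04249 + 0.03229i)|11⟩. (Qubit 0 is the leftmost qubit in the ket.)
-0.9434|00⟩ + (-0.1353 + 0.2318i)|01⟩ + (0.1701 + 0.07905i)|10⟩ + (0.04109 - 0.03405i)|11⟩

C-Rz(6.199) leaves the control-|0⟩ kets |00⟩, |01⟩ unchanged and applies Rz(6.199) to qubit 1 on the control-|1⟩ pair (|10⟩, |11⟩).
Rz(6.199) = [[e^(−iθ/2), 0], [0, e^(iθ/2)]] with e^(±iθ/2) = cos(θ/2) ± i·sin(θ/2); θ = 6.199, cos(θ/2) ≈ -0.999114, sin(θ/2) ≈ 0.0420802.
With a = amp(|10⟩) = (-0.1733 - 0.07182i) and b = amp(|11⟩) = (-0.04249 + 0.03229i):
new amp(|10⟩) = (-0.999114 - 0.0420802i)·a = (0.1701 + 0.07905i)
new amp(|11⟩) = (-0.999114 + 0.0420802i)·b = (0.04109 - 0.03405i)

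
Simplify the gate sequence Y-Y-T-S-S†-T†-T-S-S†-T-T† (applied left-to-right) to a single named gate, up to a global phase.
T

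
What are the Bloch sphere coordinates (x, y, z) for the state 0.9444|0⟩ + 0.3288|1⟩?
(0.621, 0, 0.7838)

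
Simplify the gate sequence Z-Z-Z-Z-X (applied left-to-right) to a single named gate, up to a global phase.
X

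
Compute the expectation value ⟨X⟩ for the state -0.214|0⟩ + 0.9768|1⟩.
-0.4181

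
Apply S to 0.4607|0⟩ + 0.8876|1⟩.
0.4607|0⟩ + 0.8876i|1⟩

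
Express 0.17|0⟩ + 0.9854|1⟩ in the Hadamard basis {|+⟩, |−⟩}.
0.817|+⟩ - 0.5766|−⟩

With |ψ⟩ = α|0⟩ + β|1⟩, the Hadamard-basis coefficients are ⟨+|ψ⟩ = (α + β)/√2 and ⟨−|ψ⟩ = (α − β)/√2.
Here α = 0.17, β = 0.9854: (α + β)/√2 = 0.817, (α − β)/√2 = -0.5766.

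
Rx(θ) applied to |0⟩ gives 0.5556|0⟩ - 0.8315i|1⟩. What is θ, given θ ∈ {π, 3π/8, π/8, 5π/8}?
5π/8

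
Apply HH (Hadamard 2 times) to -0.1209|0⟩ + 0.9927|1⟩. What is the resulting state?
-0.1209|0⟩ + 0.9927|1⟩

H² = I, so an even number of Hadamards cancels: H^2 = I and the state is unchanged.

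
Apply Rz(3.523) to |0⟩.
(-0.1895 - 0.9819i)|0⟩

Rz(3.523) = [[e^(−iθ/2), 0], [0, e^(iθ/2)]] with e^(±iθ/2) = cos(θ/2) ± i·sin(θ/2); θ = 3.523, cos(θ/2) ≈ -0.18955, sin(θ/2) ≈ 0.981871.
With a = amp(|0⟩) = 1 and b = amp(|1⟩) = 0:
new amp(|0⟩) = (-0.18955 - 0.981871i)·a = (-0.1895 - 0.9819i)
new amp(|1⟩) = (-0.18955 + 0.981871i)·b = 0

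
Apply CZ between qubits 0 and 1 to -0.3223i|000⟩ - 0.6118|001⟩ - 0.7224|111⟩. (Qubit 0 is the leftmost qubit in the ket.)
-0.3223i|000⟩ - 0.6118|001⟩ + 0.7224|111⟩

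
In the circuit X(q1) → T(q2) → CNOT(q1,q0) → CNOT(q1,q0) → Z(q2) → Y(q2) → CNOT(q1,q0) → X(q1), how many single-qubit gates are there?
5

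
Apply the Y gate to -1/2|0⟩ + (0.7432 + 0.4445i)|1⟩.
(0.4445 - 0.7432i)|0⟩ - (1/2)i|1⟩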